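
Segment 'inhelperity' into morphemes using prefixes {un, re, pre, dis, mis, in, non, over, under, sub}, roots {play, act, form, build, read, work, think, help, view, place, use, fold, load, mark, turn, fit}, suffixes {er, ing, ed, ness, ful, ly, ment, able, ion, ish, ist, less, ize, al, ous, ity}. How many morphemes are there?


Segmenting 'inhelperity' against the inventory:
  'in' -> prefix (morpheme 1)
  'help' -> root (morpheme 2)
  'er' -> suffix (morpheme 3)
  'ity' -> suffix (morpheme 4)
Total morphemes: 4

4


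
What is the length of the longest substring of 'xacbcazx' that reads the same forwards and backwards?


Scanning 'xacbcazx' for palindromic substrings.
Substring at positions 1-5: 'acbca'.
Check: reverse('acbca') = 'acbca' -> palindrome confirmed.
Neighbouring characters ('x' / 'z') break symmetry, so it cannot extend further.
No longer palindromic substring exists; longest length = 5

5


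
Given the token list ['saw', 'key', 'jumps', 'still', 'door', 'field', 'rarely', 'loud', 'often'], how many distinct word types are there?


Listing all tokens and tracking unique types:
  Token 1: 'saw' -> NEW (unique so far: 1)
  Token 2: 'key' -> NEW (unique so far: 2)
  Token 3: 'jumps' -> NEW (unique so far: 3)
  Token 4: 'still' -> NEW (unique so far: 4)
  Token 5: 'door' -> NEW (unique so far: 5)
  Token 6: 'field' -> NEW (unique so far: 6)
  Token 7: 'rarely' -> NEW (unique so far: 7)
  Token 8: 'loud' -> NEW (unique so far: 8)
  Token 9: 'often' -> NEW (unique so far: 9)
Unique types: ('door', 'field', 'jumps', 'key', 'loud', 'often', 'rarely', 'saw', 'still')
Vocabulary size: 9

9


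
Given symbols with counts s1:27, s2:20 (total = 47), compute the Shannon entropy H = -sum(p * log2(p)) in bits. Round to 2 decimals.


Computing entropy H = -sum(p_i * log2(p_i)):
  s1: p = 27/47 = 0.5745, -p*log2(p) = 0.4594
  s2: p = 20/47 = 0.4255, -p*log2(p) = 0.5245
H = sum of terms = 0.9839
Rounded to 2 decimals: 0.98

0.98


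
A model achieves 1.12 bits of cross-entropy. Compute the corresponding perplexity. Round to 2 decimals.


Perplexity formula: PP = 2^H
H = 1.12
PP = 2^1.12
Decompose: 2^1.12 = 2^1 * 2^0.12
2^1 = 2, 2^0.12 ~ 1.0867349
PP ~ 2 * 1.0867349 = 2.1734698
Rounded to 2 decimals: 2.17

2.17


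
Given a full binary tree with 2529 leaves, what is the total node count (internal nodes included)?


Leaf nodes (terminals): 2529
Internal nodes = n - 1 = 2529 - 1 = 2528
Total = leaves + internal = 2529 + 2528 = 5057

5057


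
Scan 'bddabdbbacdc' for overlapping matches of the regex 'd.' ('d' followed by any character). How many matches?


Pattern: d. means 'd' followed by any character.
Scanning 'bddabdbbacdc' position-by-position:
  Pos 0: window 'bd' -> no
  Pos 1: window 'dd' -> MATCH
  Pos 2: window 'da' -> MATCH
  Pos 3: window 'ab' -> no
  Pos 4: window 'bd' -> no
  Pos 5: window 'db' -> MATCH
  Pos 6: window 'bb' -> no
  Pos 7: window 'ba' -> no
  Pos 8: window 'ac' -> no
  Pos 9: window 'cd' -> no
  Pos 10: window 'dc' -> MATCH
  Pos 11: window 'c' -> no
Total matches: 4

4


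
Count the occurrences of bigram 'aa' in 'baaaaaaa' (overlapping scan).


Scanning 'baaaaaaa' for bigram 'aa':
  Position 0: 'ba' -> no
  Position 1: 'aa' -> MATCH
  Position 2: 'aa' -> MATCH
  Position 3: 'aa' -> MATCH
  Position 4: 'aa' -> MATCH
  Position 5: 'aa' -> MATCH
  Position 6: 'aa' -> MATCH
Total matches: 6

6


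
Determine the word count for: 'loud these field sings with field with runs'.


Counting words by splitting on spaces:
  Word 1: 'loud'
  Word 2: 'these'
  Word 3: 'field'
  Word 4: 'sings'
  Word 5: 'with'
  Word 6: 'field'
  Word 7: 'with'
  Word 8: 'runs'
Total words: 8

8


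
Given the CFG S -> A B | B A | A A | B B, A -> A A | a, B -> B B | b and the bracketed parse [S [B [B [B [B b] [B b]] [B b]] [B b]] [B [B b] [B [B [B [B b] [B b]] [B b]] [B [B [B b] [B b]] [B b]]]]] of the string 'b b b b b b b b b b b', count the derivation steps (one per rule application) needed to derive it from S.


Every bracketed nonterminal node [X ...] in the tree is produced by exactly one rule application.
Reading the tree off as a leftmost derivation:
  Step 1: S  =>  B B   (applied S -> B B)
  Step 2: B B  =>  B B B   (applied B -> B B)
  Step 3: B B B  =>  B B B B   (applied B -> B B)
  Step 4: B B B B  =>  B B B B B   (applied B -> B B)
  Step 5: B B B B B  =>  b B B B B   (applied B -> b)
  Step 6: b B B B B  =>  b b B B B   (applied B -> b)
  Step 7: b b B B B  =>  b b b B B   (applied B -> b)
  Step 8: b b b B B  =>  b b b b B   (applied B -> b)
  Step 9: b b b b B  =>  b b b b B B   (applied B -> B B)
  Step 10: b b b b B B  =>  b b b b b B   (applied B -> b)
  Step 11: b b b b b B  =>  b b b b b B B   (applied B -> B B)
  Step 12: b b b b b B B  =>  b b b b b B B B   (applied B -> B B)
  Step 13: b b b b b B B B  =>  b b b b b B B B B   (applied B -> B B)
  Step 14: b b b b b B B B B  =>  b b b b b b B B B   (applied B -> b)
  Step 15: b b b b b b B B B  =>  b b b b b b b B B   (applied B -> b)
  Step 16: b b b b b b b B B  =>  b b b b b b b b B   (applied B -> b)
  Step 17: b b b b b b b b B  =>  b b b b b b b b B B   (applied B -> B B)
  Step 18: b b b b b b b b B B  =>  b b b b b b b b B B B   (applied B -> B B)
  Step 19: b b b b b b b b B B B  =>  b b b b b b b b b B B   (applied B -> b)
  Step 20: b b b b b b b b b B B  =>  b b b b b b b b b b B   (applied B -> b)
  Step 21: b b b b b b b b b b B  =>  b b b b b b b b b b b   (applied B -> b)
Final yield: b b b b b b b b b b b
Total rewrite steps: 21

21


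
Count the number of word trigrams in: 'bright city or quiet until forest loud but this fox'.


Word trigrams from [10] words:
  Trigram 1: (bright city or)
  Trigram 2: (city or quiet)
  Trigram 3: (or quiet until)
  Trigram 4: (quiet until forest)
  Trigram 5: (until forest loud)
  Trigram 6: (forest loud but)
  Trigram 7: (loud but this)
  Trigram 8: (but this fox)
Total word trigrams: 10 - 2 = 8

8


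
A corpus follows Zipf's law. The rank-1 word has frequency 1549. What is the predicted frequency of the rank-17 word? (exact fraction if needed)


Zipf's law: freq(rank) = f1 / rank
f1 = 1549, rank = 17
freq = 1549 / 17
GCD(1549, 17) = 1
Simplified: 1549/17

1549/17


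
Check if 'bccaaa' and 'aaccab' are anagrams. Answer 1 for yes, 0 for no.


Sort characters of 'bccaaa': 'aaabcc'
Sort characters of 'aaccab': 'aaabcc'
Sorted forms match -> they ARE anagrams
Result: 1

1


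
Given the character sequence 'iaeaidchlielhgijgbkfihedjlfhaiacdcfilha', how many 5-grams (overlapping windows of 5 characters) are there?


String 'iaeaidchlielhgijgbkfihedjlfhaiacdcfilha' has length L = 39.
Number of overlapping n-grams = L - n + 1
Substituting: 39 - 5 + 1 = 35

35


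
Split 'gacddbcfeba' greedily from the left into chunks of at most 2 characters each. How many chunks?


'gacddbcfeba' has 11 characters.
Chunking with max size 2:
  Chunk 1: 'ga' (positions 0-1)
  Chunk 2: 'cd' (positions 2-3)
  Chunk 3: 'db' (positions 4-5)
  Chunk 4: 'cf' (positions 6-7)
  Chunk 5: 'eb' (positions 8-9)
  Chunk 6: 'a' (positions 10-10)
Total chunks: ceil(11 / 2) = 6

6


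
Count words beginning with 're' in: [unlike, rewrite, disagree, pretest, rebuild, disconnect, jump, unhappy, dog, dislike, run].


Checking each word for prefix 're':
  'unlike' -> no (count: 0)
  'rewrite' -> YES, starts with 're' (count: 1)
  'disagree' -> no (count: 1)
  'pretest' -> no (count: 1)
  'rebuild' -> YES, starts with 're' (count: 2)
  'disconnect' -> no (count: 2)
  'jump' -> no (count: 2)
  'unhappy' -> no (count: 2)
  'dog' -> no (count: 2)
  'dislike' -> no (count: 2)
  'run' -> no (count: 2)
Total with prefix 're': 2

2


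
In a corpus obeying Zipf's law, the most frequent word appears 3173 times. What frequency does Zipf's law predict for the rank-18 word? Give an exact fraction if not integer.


Zipf's law: freq(rank) = f1 / rank
f1 = 3173, rank = 18
freq = 3173 / 18
GCD(3173, 18) = 1
Simplified: 3173/18

3173/18


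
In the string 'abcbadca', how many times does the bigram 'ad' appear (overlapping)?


Scanning 'abcbadca' for bigram 'ad':
  Position 0: 'ab' -> no
  Position 1: 'bc' -> no
  Position 2: 'cb' -> no
  Position 3: 'ba' -> no
  Position 4: 'ad' -> MATCH
  Position 5: 'dc' -> no
  Position 6: 'ca' -> no
Total matches: 1

1


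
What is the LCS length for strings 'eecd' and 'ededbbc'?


DP table for LCS of 'eecd' and 'ededbbc':
       e  d  e  d  b  b  c
    0  0  0  0  0  0  0  0
  e 0  1  1  1  1  1  1  1
  e 0  1  1  2  2  2  2  2
  c 0  1  1  2  2  2  2  3
  d 0  1  2  2  3  3  3  3
LCS: 'eec'
LCS length = 3

3


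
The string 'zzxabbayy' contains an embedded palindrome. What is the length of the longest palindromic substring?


Scanning 'zzxabbayy' for palindromic substrings.
Substring at positions 3-6: 'abba'.
Check: reverse('abba') = 'abba' -> palindrome confirmed.
Neighbouring characters ('x' / 'y') break symmetry, so it cannot extend further.
No longer palindromic substring exists; longest length = 4

4


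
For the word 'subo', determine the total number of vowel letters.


Scanning each character of 'subo':
  Position 1: 's' -> consonant (running count: 0)
  Position 2: 'u' -> vowel (running count: 1)
  Position 3: 'b' -> consonant (running count: 1)
  Position 4: 'o' -> vowel (running count: 2)
Total vowels: 2

2


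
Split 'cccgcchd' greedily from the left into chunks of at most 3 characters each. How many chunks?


'cccgcchd' has 8 characters.
Chunking with max size 3:
  Chunk 1: 'ccc' (positions 0-2)
  Chunk 2: 'gcc' (positions 3-5)
  Chunk 3: 'hd' (positions 6-7)
Total chunks: ceil(8 / 3) = 3

3


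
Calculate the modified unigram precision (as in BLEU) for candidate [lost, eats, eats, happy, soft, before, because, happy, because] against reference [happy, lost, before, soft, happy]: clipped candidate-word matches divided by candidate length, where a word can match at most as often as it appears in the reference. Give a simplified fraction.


Reference word counts: {'before': 1, 'happy': 2, 'lost': 1, 'soft': 1}
Checking each candidate word (with clipping):
  'lost' -> in reference (ref count 1, used 1/1) -> match (matches: 1)
  'eats' -> not in reference -> no match (matches: 1)
  'eats' -> not in reference -> no match (matches: 1)
  'happy' -> in reference (ref count 2, used 1/2) -> match (matches: 2)
  'soft' -> in reference (ref count 1, used 1/1) -> match (matches: 3)
  'before' -> in reference (ref count 1, used 1/1) -> match (matches: 4)
  'because' -> not in reference -> no match (matches: 4)
  'happy' -> in reference (ref count 2, used 2/2) -> match (matches: 5)
  'because' -> not in reference -> no match (matches: 5)
Clipped matches: 5, Candidate length: 9
Precision = 5/9

5/9


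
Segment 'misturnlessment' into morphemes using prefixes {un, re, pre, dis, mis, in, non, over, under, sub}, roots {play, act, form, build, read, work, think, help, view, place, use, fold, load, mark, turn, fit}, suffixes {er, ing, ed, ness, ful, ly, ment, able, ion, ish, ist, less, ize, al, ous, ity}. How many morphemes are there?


Segmenting 'misturnlessment' against the inventory:
  'mis' -> prefix (morpheme 1)
  'turn' -> root (morpheme 2)
  'less' -> suffix (morpheme 3)
  'ment' -> suffix (morpheme 4)
Total morphemes: 4

4


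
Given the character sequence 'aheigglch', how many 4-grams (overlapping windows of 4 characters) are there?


String 'aheigglch' has length L = 9.
Number of overlapping n-grams = L - n + 1
Substituting: 9 - 4 + 1 = 6

6


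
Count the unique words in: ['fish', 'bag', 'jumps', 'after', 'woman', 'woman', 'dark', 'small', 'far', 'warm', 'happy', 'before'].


Listing all tokens and tracking unique types:
  Token 1: 'fish' -> NEW (unique so far: 1)
  Token 2: 'bag' -> NEW (unique so far: 2)
  Token 3: 'jumps' -> NEW (unique so far: 3)
  Token 4: 'after' -> NEW (unique so far: 4)
  Token 5: 'woman' -> NEW (unique so far: 5)
  Token 6: 'woman' -> duplicate (unique so far: 5)
  Token 7: 'dark' -> NEW (unique so far: 6)
  Token 8: 'small' -> NEW (unique so far: 7)
  Token 9: 'far' -> NEW (unique so far: 8)
  Token 10: 'warm' -> NEW (unique so far: 9)
  Token 11: 'happy' -> NEW (unique so far: 10)
  Token 12: 'before' -> NEW (unique so far: 11)
Unique types: ('after', 'bag', 'before', 'dark', 'far', 'fish', 'happy', 'jumps', 'small', 'warm', 'woman')
Vocabulary size: 11

11


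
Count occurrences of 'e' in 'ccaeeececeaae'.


Scanning 'ccaeeececeaae' for 'e':
  Position 3: 'e' -> MATCH (count: 1)
  Position 4: 'e' -> MATCH (count: 2)
  Position 5: 'e' -> MATCH (count: 3)
  Position 7: 'e' -> MATCH (count: 4)
  Position 9: 'e' -> MATCH (count: 5)
  Position 12: 'e' -> MATCH (count: 6)
Total occurrences of 'e': 6

6


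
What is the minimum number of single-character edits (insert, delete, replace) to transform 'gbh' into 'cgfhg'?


Building DP table for s1='gbh' (len 3) and s2='cgfhg' (len 5):
       c  g  f  h  g
    0  1  2  3  4  5
  g 1  1  1  2  3  4
  b 2  2  2  2  3  4
  h 3  3  3  3  2  3
Edit distance = dp[3][5] = 3

3


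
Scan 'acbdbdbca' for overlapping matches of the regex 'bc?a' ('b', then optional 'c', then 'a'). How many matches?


Pattern: bc?a means 'b', then optional 'c', then 'a'.
Scanning 'acbdbdbca' position-by-position:
  Pos 0: window 'acb' -> no
  Pos 1: window 'cbd' -> no
  Pos 2: window 'bdb' -> no
  Pos 3: window 'dbd' -> no
  Pos 4: window 'bdb' -> no
  Pos 5: window 'dbc' -> no
  Pos 6: window 'bca' -> MATCH
  Pos 7: window 'ca' -> no
  Pos 8: window 'a' -> no
Total matches: 1

1


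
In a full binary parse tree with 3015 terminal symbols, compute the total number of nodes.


Leaf nodes (terminals): 3015
Internal nodes = n - 1 = 3015 - 1 = 3014
Total = leaves + internal = 3015 + 3014 = 6029

6029


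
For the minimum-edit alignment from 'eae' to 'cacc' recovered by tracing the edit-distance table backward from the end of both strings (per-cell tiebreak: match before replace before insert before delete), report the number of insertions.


Edit distance = 3. Backtracking from cell (3, 4) with preference match > replace > insert > delete,
then listing the resulting alignment 'eae' -> 'cacc' left to right:
  Step 1: replace e->c
  Step 2: keep 'a'
  Step 3: insert 'c' [insertion #1]
  Step 4: replace e->c
Total insertions: 1

1


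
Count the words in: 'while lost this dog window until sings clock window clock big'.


Counting words by splitting on spaces:
  Word 1: 'while'
  Word 2: 'lost'
  Word 3: 'this'
  Word 4: 'dog'
  Word 5: 'window'
  Word 6: 'until'
  Word 7: 'sings'
  Word 8: 'clock'
  Word 9: 'window'
  Word 10: 'clock'
  Word 11: 'big'
Total words: 11

11


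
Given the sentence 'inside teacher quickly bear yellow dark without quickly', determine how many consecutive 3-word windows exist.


Word trigrams from [8] words:
  Trigram 1: (inside teacher quickly)
  Trigram 2: (teacher quickly bear)
  Trigram 3: (quickly bear yellow)
  Trigram 4: (bear yellow dark)
  Trigram 5: (yellow dark without)
  Trigram 6: (dark without quickly)
Total word trigrams: 8 - 2 = 6

6


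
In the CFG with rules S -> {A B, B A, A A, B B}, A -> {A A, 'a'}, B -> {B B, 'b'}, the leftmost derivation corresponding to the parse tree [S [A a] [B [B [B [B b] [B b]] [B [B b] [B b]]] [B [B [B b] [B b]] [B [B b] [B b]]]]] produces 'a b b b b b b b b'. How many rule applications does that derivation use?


Every bracketed nonterminal node [X ...] in the tree is produced by exactly one rule application.
Reading the tree off as a leftmost derivation:
  Step 1: S  =>  A B   (applied S -> A B)
  Step 2: A B  =>  a B   (applied A -> a)
  Step 3: a B  =>  a B B   (applied B -> B B)
  Step 4: a B B  =>  a B B B   (applied B -> B B)
  Step 5: a B B B  =>  a B B B B   (applied B -> B B)
  Step 6: a B B B B  =>  a b B B B   (applied B -> b)
  Step 7: a b B B B  =>  a b b B B   (applied B -> b)
  Step 8: a b b B B  =>  a b b B B B   (applied B -> B B)
  Step 9: a b b B B B  =>  a b b b B B   (applied B -> b)
  Step 10: a b b b B B  =>  a b b b b B   (applied B -> b)
  Step 11: a b b b b B  =>  a b b b b B B   (applied B -> B B)
  Step 12: a b b b b B B  =>  a b b b b B B B   (applied B -> B B)
  Step 13: a b b b b B B B  =>  a b b b b b B B   (applied B -> b)
  Step 14: a b b b b b B B  =>  a b b b b b b B   (applied B -> b)
  Step 15: a b b b b b b B  =>  a b b b b b b B B   (applied B -> B B)
  Step 16: a b b b b b b B B  =>  a b b b b b b b B   (applied B -> b)
  Step 17: a b b b b b b b B  =>  a b b b b b b b b   (applied B -> b)
Final yield: a b b b b b b b b
Total rewrite steps: 17

17


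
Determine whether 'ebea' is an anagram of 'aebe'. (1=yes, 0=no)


Sort characters of 'ebea': 'abee'
Sort characters of 'aebe': 'abee'
Sorted forms match -> they ARE anagrams
Result: 1

1


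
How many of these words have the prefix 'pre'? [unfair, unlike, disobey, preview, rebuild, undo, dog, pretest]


Checking each word for prefix 'pre':
  'unfair' -> no (count: 0)
  'unlike' -> no (count: 0)
  'disobey' -> no (count: 0)
  'preview' -> YES, starts with 'pre' (count: 1)
  'rebuild' -> no (count: 1)
  'undo' -> no (count: 1)
  'dog' -> no (count: 1)
  'pretest' -> YES, starts with 'pre' (count: 2)
Total with prefix 'pre': 2

2


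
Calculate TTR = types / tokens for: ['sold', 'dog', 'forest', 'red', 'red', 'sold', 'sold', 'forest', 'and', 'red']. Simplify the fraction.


Tokens: 10
Unique types: ('and', 'dog', 'forest', 'red', 'sold') = 5
TTR = 5/10
Simplify: divide both by 5 -> 1/2
TTR = 1/2

1/2


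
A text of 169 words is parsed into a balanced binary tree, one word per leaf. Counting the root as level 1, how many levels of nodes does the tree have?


In a balanced binary tree with n leaves the deepest leaf is ceil(log2(n)) edges below the root,
so counting node levels inclusive of root and leaves gives ceil(log2(n)) + 1 levels.
log2(169) = 7.4009
ceil(7.4009) = 8
levels = 8 + 1 = 9

9


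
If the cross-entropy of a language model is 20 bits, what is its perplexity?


Perplexity formula: PP = 2^H
H = 20
PP = 2^20
PP = 2^20 = 1048576

1048576


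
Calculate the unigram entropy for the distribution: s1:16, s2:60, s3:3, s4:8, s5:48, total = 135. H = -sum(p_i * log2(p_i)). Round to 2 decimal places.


Computing entropy H = -sum(p_i * log2(p_i)):
  s1: p = 16/135 = 0.1185, -p*log2(p) = 0.3647
  s2: p = 60/135 = 0.4444, -p*log2(p) = 0.5200
  s3: p = 3/135 = 0.0222, -p*log2(p) = 0.1220
  s4: p = 8/135 = 0.0593, -p*log2(p) = 0.2416
  s5: p = 48/135 = 0.3556, -p*log2(p) = 0.5304
H = sum of terms = 1.7787
Rounded to 2 decimals: 1.78

1.78


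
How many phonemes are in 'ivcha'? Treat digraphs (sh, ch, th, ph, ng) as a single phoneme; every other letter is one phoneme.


Parsing 'ivcha' greedily, digraphs first:
  'i' -> vowel phoneme (phonemes so far: 1)
  'v' -> consonant phoneme (phonemes so far: 2)
  'ch' -> digraph (1 consonant phoneme) (phonemes so far: 3)
  'a' -> vowel phoneme (phonemes so far: 4)
Total phonemes: 4

4


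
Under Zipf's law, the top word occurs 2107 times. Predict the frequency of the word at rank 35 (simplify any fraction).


Zipf's law: freq(rank) = f1 / rank
f1 = 2107, rank = 35
freq = 2107 / 35
GCD(2107, 35) = 7
Simplified: 301/5

301/5


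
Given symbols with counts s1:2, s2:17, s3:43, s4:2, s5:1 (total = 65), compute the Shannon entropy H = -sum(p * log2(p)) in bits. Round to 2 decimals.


Computing entropy H = -sum(p_i * log2(p_i)):
  s1: p = 2/65 = 0.0308, -p*log2(p) = 0.1545
  s2: p = 17/65 = 0.2615, -p*log2(p) = 0.5061
  s3: p = 43/65 = 0.6615, -p*log2(p) = 0.3943
  s4: p = 2/65 = 0.0308, -p*log2(p) = 0.1545
  s5: p = 1/65 = 0.0154, -p*log2(p) = 0.0927
H = sum of terms = 1.3021
Rounded to 2 decimals: 1.30

1.30


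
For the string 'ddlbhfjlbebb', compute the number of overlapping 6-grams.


String 'ddlbhfjlbebb' has length L = 12.
Number of overlapping n-grams = L - n + 1
Substituting: 12 - 6 + 1 = 7

7


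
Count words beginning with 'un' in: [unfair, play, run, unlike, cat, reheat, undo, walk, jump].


Checking each word for prefix 'un':
  'unfair' -> YES, starts with 'un' (count: 1)
  'play' -> no (count: 1)
  'run' -> no (count: 1)
  'unlike' -> YES, starts with 'un' (count: 2)
  'cat' -> no (count: 2)
  'reheat' -> no (count: 2)
  'undo' -> YES, starts with 'un' (count: 3)
  'walk' -> no (count: 3)
  'jump' -> no (count: 3)
Total with prefix 'un': 3

3


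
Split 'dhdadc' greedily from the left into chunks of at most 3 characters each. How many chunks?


'dhdadc' has 6 characters.
Chunking with max size 3:
  Chunk 1: 'dhd' (positions 0-2)
  Chunk 2: 'adc' (positions 3-5)
Total chunks: ceil(6 / 3) = 2

2


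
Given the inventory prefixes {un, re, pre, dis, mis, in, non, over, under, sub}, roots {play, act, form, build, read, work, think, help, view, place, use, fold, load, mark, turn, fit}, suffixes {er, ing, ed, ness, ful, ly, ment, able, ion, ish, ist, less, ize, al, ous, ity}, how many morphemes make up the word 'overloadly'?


Segmenting 'overloadly' against the inventory:
  'over' -> prefix (morpheme 1)
  'load' -> root (morpheme 2)
  'ly' -> suffix (morpheme 3)
Total morphemes: 3

3


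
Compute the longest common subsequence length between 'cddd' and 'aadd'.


DP table for LCS of 'cddd' and 'aadd':
       a  a  d  d
    0  0  0  0  0
  c 0  0  0  0  0
  d 0  0  0  1  1
  d 0  0  0  1  2
  d 0  0  0  1  2
LCS: 'dd'
LCS length = 2

2


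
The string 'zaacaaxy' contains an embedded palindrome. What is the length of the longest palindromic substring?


Scanning 'zaacaaxy' for palindromic substrings.
Substring at positions 1-5: 'aacaa'.
Check: reverse('aacaa') = 'aacaa' -> palindrome confirmed.
Neighbouring characters ('z' / 'x') break symmetry, so it cannot extend further.
No longer palindromic substring exists; longest length = 5

5


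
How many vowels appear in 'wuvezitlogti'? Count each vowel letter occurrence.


Scanning each character of 'wuvezitlogti':
  Position 1: 'w' -> consonant (running count: 0)
  Position 2: 'u' -> vowel (running count: 1)
  Position 3: 'v' -> consonant (running count: 1)
  Position 4: 'e' -> vowel (running count: 2)
  Position 5: 'z' -> consonant (running count: 2)
  Position 6: 'i' -> vowel (running count: 3)
  Position 7: 't' -> consonant (running count: 3)
  Position 8: 'l' -> consonant (running count: 3)
  Position 9: 'o' -> vowel (running count: 4)
  Position 10: 'g' -> consonant (running count: 4)
  Position 11: 't' -> consonant (running count: 4)
  Position 12: 'i' -> vowel (running count: 5)
Total vowels: 5

5


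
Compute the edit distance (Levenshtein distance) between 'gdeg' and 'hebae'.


Building DP table for s1='gdeg' (len 4) and s2='hebae' (len 5):
       h  e  b  a  e
    0  1  2  3  4  5
  g 1  1  2  3  4  5
  d 2  2  2  3  4  5
  e 3  3  2  3  4  4
  g 4  4  3  3  4  5
Edit distance = dp[4][5] = 5

5


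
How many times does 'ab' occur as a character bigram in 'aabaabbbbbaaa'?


Scanning 'aabaabbbbbaaa' for bigram 'ab':
  Position 0: 'aa' -> no
  Position 1: 'ab' -> MATCH
  Position 2: 'ba' -> no
  Position 3: 'aa' -> no
  Position 4: 'ab' -> MATCH
  Position 5: 'bb' -> no
  Position 6: 'bb' -> no
  Position 7: 'bb' -> no
  Position 8: 'bb' -> no
  Position 9: 'ba' -> no
  Position 10: 'aa' -> no
  Position 11: 'aa' -> no
Total matches: 2

2


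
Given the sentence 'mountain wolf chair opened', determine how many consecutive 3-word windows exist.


Word trigrams from [4] words:
  Trigram 1: (mountain wolf chair)
  Trigram 2: (wolf chair opened)
Total word trigrams: 4 - 2 = 2

2


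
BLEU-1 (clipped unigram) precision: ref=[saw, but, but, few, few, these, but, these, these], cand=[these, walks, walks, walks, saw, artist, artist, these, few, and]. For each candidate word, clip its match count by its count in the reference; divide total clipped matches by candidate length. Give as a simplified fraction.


Reference word counts: {'but': 3, 'few': 2, 'saw': 1, 'these': 3}
Checking each candidate word (with clipping):
  'these' -> in reference (ref count 3, used 1/3) -> match (matches: 1)
  'walks' -> not in reference -> no match (matches: 1)
  'walks' -> not in reference -> no match (matches: 1)
  'walks' -> not in reference -> no match (matches: 1)
  'saw' -> in reference (ref count 1, used 1/1) -> match (matches: 2)
  'artist' -> not in reference -> no match (matches: 2)
  'artist' -> not in reference -> no match (matches: 2)
  'these' -> in reference (ref count 3, used 2/3) -> match (matches: 3)
  'few' -> in reference (ref count 2, used 1/2) -> match (matches: 4)
  'and' -> not in reference -> no match (matches: 4)
Clipped matches: 4, Candidate length: 10
Precision = 4/10 = 2/5

2/5


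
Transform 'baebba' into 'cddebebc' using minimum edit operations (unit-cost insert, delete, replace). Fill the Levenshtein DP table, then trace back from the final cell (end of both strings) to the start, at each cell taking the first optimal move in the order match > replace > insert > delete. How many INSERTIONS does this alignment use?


Edit distance = 5. Backtracking from cell (6, 8) with preference match > replace > insert > delete,
then listing the resulting alignment 'baebba' -> 'cddebebc' left to right:
  Step 1: insert 'c' [insertion #1]
  Step 2: replace b->d
  Step 3: replace a->d
  Step 4: keep 'e'
  Step 5: keep 'b'
  Step 6: insert 'e' [insertion #2]
  Step 7: keep 'b'
  Step 8: replace a->c
Total insertions: 2

2


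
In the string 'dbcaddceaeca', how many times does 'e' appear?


Scanning 'dbcaddceaeca' for 'e':
  Position 7: 'e' -> MATCH (count: 1)
  Position 9: 'e' -> MATCH (count: 2)
Total occurrences of 'e': 2

2


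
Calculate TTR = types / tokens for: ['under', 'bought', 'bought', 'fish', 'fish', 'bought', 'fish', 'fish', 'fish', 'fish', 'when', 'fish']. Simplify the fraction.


Tokens: 12
Unique types: ('bought', 'fish', 'under', 'when') = 4
TTR = 4/12
Simplify: divide both by 4 -> 1/3
TTR = 1/3

1/3


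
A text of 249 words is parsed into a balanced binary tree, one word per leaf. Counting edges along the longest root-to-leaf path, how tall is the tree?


In a balanced binary tree with n leaves the deepest leaf is ceil(log2(n)) edges below the root.
log2(249) = 7.9600
ceil(7.9600) = 8
height (edges) = 8

8


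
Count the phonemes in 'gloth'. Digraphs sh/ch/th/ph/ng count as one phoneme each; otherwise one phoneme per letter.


Parsing 'gloth' greedily, digraphs first:
  'g' -> consonant phoneme (phonemes so far: 1)
  'l' -> consonant phoneme (phonemes so far: 2)
  'o' -> vowel phoneme (phonemes so far: 3)
  'th' -> digraph (1 consonant phoneme) (phonemes so far: 4)
Total phonemes: 4

4


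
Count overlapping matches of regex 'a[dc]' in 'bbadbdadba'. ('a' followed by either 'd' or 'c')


Pattern: a[dc] means 'a' followed by either 'd' or 'c'.
Scanning 'bbadbdadba' position-by-position:
  Pos 0: window 'bb' -> no
  Pos 1: window 'ba' -> no
  Pos 2: window 'ad' -> MATCH
  Pos 3: window 'db' -> no
  Pos 4: window 'bd' -> no
  Pos 5: window 'da' -> no
  Pos 6: window 'ad' -> MATCH
  Pos 7: window 'db' -> no
  Pos 8: window 'ba' -> no
  Pos 9: window 'a' -> no
Total matches: 2

2


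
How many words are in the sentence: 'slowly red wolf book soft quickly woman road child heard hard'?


Counting words by splitting on spaces:
  Word 1: 'slowly'
  Word 2: 'red'
  Word 3: 'wolf'
  Word 4: 'book'
  Word 5: 'soft'
  Word 6: 'quickly'
  Word 7: 'woman'
  Word 8: 'road'
  Word 9: 'child'
  Word 10: 'heard'
  Word 11: 'hard'
Total words: 11

11


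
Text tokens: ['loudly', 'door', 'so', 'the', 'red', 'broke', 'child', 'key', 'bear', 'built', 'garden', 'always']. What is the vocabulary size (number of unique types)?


Listing all tokens and tracking unique types:
  Token 1: 'loudly' -> NEW (unique so far: 1)
  Token 2: 'door' -> NEW (unique so far: 2)
  Token 3: 'so' -> NEW (unique so far: 3)
  Token 4: 'the' -> NEW (unique so far: 4)
  Token 5: 'red' -> NEW (unique so far: 5)
  Token 6: 'broke' -> NEW (unique so far: 6)
  Token 7: 'child' -> NEW (unique so far: 7)
  Token 8: 'key' -> NEW (unique so far: 8)
  Token 9: 'bear' -> NEW (unique so far: 9)
  Token 10: 'built' -> NEW (unique so far: 10)
  Token 11: 'garden' -> NEW (unique so far: 11)
  Token 12: 'always' -> NEW (unique so far: 12)
Unique types: ('always', 'bear', 'broke', 'built', 'child', 'door', 'garden', 'key', 'loudly', 'red', 'so', 'the')
Vocabulary size: 12

12


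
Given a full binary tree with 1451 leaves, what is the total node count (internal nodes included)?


Leaf nodes (terminals): 1451
Internal nodes = n - 1 = 1451 - 1 = 1450
Total = leaves + internal = 1451 + 1450 = 2901

2901


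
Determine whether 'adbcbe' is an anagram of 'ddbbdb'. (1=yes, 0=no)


Sort characters of 'adbcbe': 'abbcde'
Sort characters of 'ddbbdb': 'bbbddd'
Sorted forms differ -> they are NOT anagrams
Result: 0

0


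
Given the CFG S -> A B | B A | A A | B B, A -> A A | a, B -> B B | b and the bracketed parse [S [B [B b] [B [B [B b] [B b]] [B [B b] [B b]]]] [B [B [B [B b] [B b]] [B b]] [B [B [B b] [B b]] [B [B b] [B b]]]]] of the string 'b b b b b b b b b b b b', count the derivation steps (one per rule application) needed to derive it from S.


Every bracketed nonterminal node [X ...] in the tree is produced by exactly one rule application.
Reading the tree off as a leftmost derivation:
  Step 1: S  =>  B B   (applied S -> B B)
  Step 2: B B  =>  B B B   (applied B -> B B)
  Step 3: B B B  =>  b B B   (applied B -> b)
  Step 4: b B B  =>  b B B B   (applied B -> B B)
  Step 5: b B B B  =>  b B B B B   (applied B -> B B)
  Step 6: b B B B B  =>  b b B B B   (applied B -> b)
  Step 7: b b B B B  =>  b b b B B   (applied B -> b)
  Step 8: b b b B B  =>  b b b B B B   (applied B -> B B)
  Step 9: b b b B B B  =>  b b b b B B   (applied B -> b)
  Step 10: b b b b B B  =>  b b b b b B   (applied B -> b)
  Step 11: b b b b b B  =>  b b b b b B B   (applied B -> B B)
  Step 12: b b b b b B B  =>  b b b b b B B B   (applied B -> B B)
  Step 13: b b b b b B B B  =>  b b b b b B B B B   (applied B -> B B)
  Step 14: b b b b b B B B B  =>  b b b b b b B B B   (applied B -> b)
  Step 15: b b b b b b B B B  =>  b b b b b b b B B   (applied B -> b)
  Step 16: b b b b b b b B B  =>  b b b b b b b b B   (applied B -> b)
  Step 17: b b b b b b b b B  =>  b b b b b b b b B B   (applied B -> B B)
  Step 18: b b b b b b b b B B  =>  b b b b b b b b B B B   (applied B -> B B)
  Step 19: b b b b b b b b B B B  =>  b b b b b b b b b B B   (applied B -> b)
  Step 20: b b b b b b b b b B B  =>  b b b b b b b b b b B   (applied B -> b)
  Step 21: b b b b b b b b b b B  =>  b b b b b b b b b b B B   (applied B -> B B)
  Step 22: b b b b b b b b b b B B  =>  b b b b b b b b b b b B   (applied B -> b)
  Step 23: b b b b b b b b b b b B  =>  b b b b b b b b b b b b   (applied B -> b)
Final yield: b b b b b b b b b b b b
Total rewrite steps: 23

23


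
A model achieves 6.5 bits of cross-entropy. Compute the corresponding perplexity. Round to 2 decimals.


Perplexity formula: PP = 2^H
H = 6.5
PP = 2^6.5
Decompose: 2^6.5 = 2^6 * 2^0.5 = 2^6 * sqrt(2)
2^6 = 64, sqrt(2) ~ 1.4142136
PP ~ 64 * 1.4142136 = 90.5096704
Rounded to 2 decimals: 90.51

90.51


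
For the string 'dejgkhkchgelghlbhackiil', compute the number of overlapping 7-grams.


String 'dejgkhkchgelghlbhackiil' has length L = 23.
Number of overlapping n-grams = L - n + 1
Substituting: 23 - 7 + 1 = 17

17


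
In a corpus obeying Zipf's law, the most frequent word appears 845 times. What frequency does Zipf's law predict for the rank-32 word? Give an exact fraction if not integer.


Zipf's law: freq(rank) = f1 / rank
f1 = 845, rank = 32
freq = 845 / 32
GCD(845, 32) = 1
Simplified: 845/32

845/32


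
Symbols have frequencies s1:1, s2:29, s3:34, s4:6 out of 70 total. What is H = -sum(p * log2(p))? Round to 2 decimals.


Computing entropy H = -sum(p_i * log2(p_i)):
  s1: p = 1/70 = 0.0143, -p*log2(p) = 0.0876
  s2: p = 29/70 = 0.4143, -p*log2(p) = 0.5267
  s3: p = 34/70 = 0.4857, -p*log2(p) = 0.5060
  s4: p = 6/70 = 0.0857, -p*log2(p) = 0.3038
H = sum of terms = 1.4241
Rounded to 2 decimals: 1.42

1.42


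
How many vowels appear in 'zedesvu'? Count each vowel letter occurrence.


Scanning each character of 'zedesvu':
  Position 1: 'z' -> consonant (running count: 0)
  Position 2: 'e' -> vowel (running count: 1)
  Position 3: 'd' -> consonant (running count: 1)
  Position 4: 'e' -> vowel (running count: 2)
  Position 5: 's' -> consonant (running count: 2)
  Position 6: 'v' -> consonant (running count: 2)
  Position 7: 'u' -> vowel (running count: 3)
Total vowels: 3

3


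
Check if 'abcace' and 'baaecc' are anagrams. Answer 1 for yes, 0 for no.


Sort characters of 'abcace': 'aabcce'
Sort characters of 'baaecc': 'aabcce'
Sorted forms match -> they ARE anagrams
Result: 1

1


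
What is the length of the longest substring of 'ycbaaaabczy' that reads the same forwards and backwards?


Scanning 'ycbaaaabczy' for palindromic substrings.
Substring at positions 1-8: 'cbaaaabc'.
Check: reverse('cbaaaabc') = 'cbaaaabc' -> palindrome confirmed.
Neighbouring characters ('y' / 'z') break symmetry, so it cannot extend further.
No longer palindromic substring exists; longest length = 8

8


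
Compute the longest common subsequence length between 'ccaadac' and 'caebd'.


DP table for LCS of 'ccaadac' and 'caebd':
       c  a  e  b  d
    0  0  0  0  0  0
  c 0  1  1  1  1  1
  c 0  1  1  1  1  1
  a 0  1  2  2  2  2
  a 0  1  2  2  2  2
  d 0  1  2  2  2  3
  a 0  1  2  2  2  3
  c 0  1  2  2  2  3
LCS: 'cad'
LCS length = 3

3


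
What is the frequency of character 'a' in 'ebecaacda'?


Scanning 'ebecaacda' for 'a':
  Position 4: 'a' -> MATCH (count: 1)
  Position 5: 'a' -> MATCH (count: 2)
  Position 8: 'a' -> MATCH (count: 3)
Total occurrences of 'a': 3

3


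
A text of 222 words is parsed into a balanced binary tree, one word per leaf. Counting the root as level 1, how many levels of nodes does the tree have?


In a balanced binary tree with n leaves the deepest leaf is ceil(log2(n)) edges below the root,
so counting node levels inclusive of root and leaves gives ceil(log2(n)) + 1 levels.
log2(222) = 7.7944
ceil(7.7944) = 8
levels = 8 + 1 = 9

9


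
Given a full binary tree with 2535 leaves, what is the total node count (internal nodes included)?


Leaf nodes (terminals): 2535
Internal nodes = n - 1 = 2535 - 1 = 2534
Total = leaves + internal = 2535 + 2534 = 5069

5069


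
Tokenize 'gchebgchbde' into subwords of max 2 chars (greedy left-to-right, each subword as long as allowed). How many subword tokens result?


'gchebgchbde' has 11 characters.
Chunking with max size 2:
  Chunk 1: 'gc' (positions 0-1)
  Chunk 2: 'he' (positions 2-3)
  Chunk 3: 'bg' (positions 4-5)
  Chunk 4: 'ch' (positions 6-7)
  Chunk 5: 'bd' (positions 8-9)
  Chunk 6: 'e' (positions 10-10)
Total chunks: ceil(11 / 2) = 6

6


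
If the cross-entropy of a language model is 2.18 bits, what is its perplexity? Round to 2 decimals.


Perplexity formula: PP = 2^H
H = 2.18
PP = 2^2.18
Decompose: 2^2.18 = 2^2 * 2^0.18
2^2 = 4, 2^0.18 ~ 1.1328839
PP ~ 4 * 1.1328839 = 4.5315356
Rounded to 2 decimals: 4.53

4.53


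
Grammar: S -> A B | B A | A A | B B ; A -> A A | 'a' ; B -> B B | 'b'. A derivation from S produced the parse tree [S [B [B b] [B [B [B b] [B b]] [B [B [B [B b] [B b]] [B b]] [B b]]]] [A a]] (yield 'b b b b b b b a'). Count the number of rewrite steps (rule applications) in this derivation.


Every bracketed nonterminal node [X ...] in the tree is produced by exactly one rule application.
Reading the tree off as a leftmost derivation:
  Step 1: S  =>  B A   (applied S -> B A)
  Step 2: B A  =>  B B A   (applied B -> B B)
  Step 3: B B A  =>  b B A   (applied B -> b)
  Step 4: b B A  =>  b B B A   (applied B -> B B)
  Step 5: b B B A  =>  b B B B A   (applied B -> B B)
  Step 6: b B B B A  =>  b b B B A   (applied B -> b)
  Step 7: b b B B A  =>  b b b B A   (applied B -> b)
  Step 8: b b b B A  =>  b b b B B A   (applied B -> B B)
  Step 9: b b b B B A  =>  b b b B B B A   (applied B -> B B)
  Step 10: b b b B B B A  =>  b b b B B B B A   (applied B -> B B)
  Step 11: b b b B B B B A  =>  b b b b B B B A   (applied B -> b)
  Step 12: b b b b B B B A  =>  b b b b b B B A   (applied B -> b)
  Step 13: b b b b b B B A  =>  b b b b b b B A   (applied B -> b)
  Step 14: b b b b b b B A  =>  b b b b b b b A   (applied B -> b)
  Step 15: b b b b b b b A  =>  b b b b b b b a   (applied A -> a)
Final yield: b b b b b b b a
Total rewrite steps: 15

15


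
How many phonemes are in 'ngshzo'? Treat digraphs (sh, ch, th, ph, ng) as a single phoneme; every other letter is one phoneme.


Parsing 'ngshzo' greedily, digraphs first:
  'ng' -> digraph (1 consonant phoneme) (phonemes so far: 1)
  'sh' -> digraph (1 consonant phoneme) (phonemes so far: 2)
  'z' -> consonant phoneme (phonemes so far: 3)
  'o' -> vowel phoneme (phonemes so far: 4)
Total phonemes: 4

4


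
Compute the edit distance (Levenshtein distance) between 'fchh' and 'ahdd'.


Building DP table for s1='fchh' (len 4) and s2='ahdd' (len 4):
       a  h  d  d
    0  1  2  3  4
  f 1  1  2  3  4
  c 2  2  2  3  4
  h 3  3  2  3  4
  h 4  4  3  3  4
Edit distance = dp[4][4] = 4

4


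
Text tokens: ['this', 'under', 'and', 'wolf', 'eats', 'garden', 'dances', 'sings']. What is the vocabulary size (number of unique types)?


Listing all tokens and tracking unique types:
  Token 1: 'this' -> NEW (unique so far: 1)
  Token 2: 'under' -> NEW (unique so far: 2)
  Token 3: 'and' -> NEW (unique so far: 3)
  Token 4: 'wolf' -> NEW (unique so far: 4)
  Token 5: 'eats' -> NEW (unique so far: 5)
  Token 6: 'garden' -> NEW (unique so far: 6)
  Token 7: 'dances' -> NEW (unique so far: 7)
  Token 8: 'sings' -> NEW (unique so far: 8)
Unique types: ('and', 'dances', 'eats', 'garden', 'sings', 'this', 'under', 'wolf')
Vocabulary size: 8

8


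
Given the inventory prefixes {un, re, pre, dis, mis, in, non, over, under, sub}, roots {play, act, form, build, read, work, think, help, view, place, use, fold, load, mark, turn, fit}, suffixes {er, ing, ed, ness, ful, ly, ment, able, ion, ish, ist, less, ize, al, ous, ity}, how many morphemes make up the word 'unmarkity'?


Segmenting 'unmarkity' against the inventory:
  'un' -> prefix (morpheme 1)
  'mark' -> root (morpheme 2)
  'ity' -> suffix (morpheme 3)
Total morphemes: 3

3


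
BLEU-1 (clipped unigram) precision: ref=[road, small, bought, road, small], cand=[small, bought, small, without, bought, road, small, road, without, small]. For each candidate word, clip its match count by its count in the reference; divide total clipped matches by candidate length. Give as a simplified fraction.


Reference word counts: {'bought': 1, 'road': 2, 'small': 2}
Checking each candidate word (with clipping):
  'small' -> in reference (ref count 2, used 1/2) -> match (matches: 1)
  'bought' -> in reference (ref count 1, used 1/1) -> match (matches: 2)
  'small' -> in reference (ref count 2, used 2/2) -> match (matches: 3)
  'without' -> not in reference -> no match (matches: 3)
  'bought' -> ref count 1 already used up (1/1) -> clipped, no match (matches: 3)
  'road' -> in reference (ref count 2, used 1/2) -> match (matches: 4)
  'small' -> ref count 2 already used up (2/2) -> clipped, no match (matches: 4)
  'road' -> in reference (ref count 2, used 2/2) -> match (matches: 5)
  'without' -> not in reference -> no match (matches: 5)
  'small' -> ref count 2 already used up (2/2) -> clipped, no match (matches: 5)
Clipped matches: 5, Candidate length: 10
Precision = 5/10 = 1/2

1/2


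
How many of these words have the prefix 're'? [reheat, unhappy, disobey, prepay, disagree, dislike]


Checking each word for prefix 're':
  'reheat' -> YES, starts with 're' (count: 1)
  'unhappy' -> no (count: 1)
  'disobey' -> no (count: 1)
  'prepay' -> no (count: 1)
  'disagree' -> no (count: 1)
  'dislike' -> no (count: 1)
Total with prefix 're': 1

1


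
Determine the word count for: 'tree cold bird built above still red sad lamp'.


Counting words by splitting on spaces:
  Word 1: 'tree'
  Word 2: 'cold'
  Word 3: 'bird'
  Word 4: 'built'
  Word 5: 'above'
  Word 6: 'still'
  Word 7: 'red'
  Word 8: 'sad'
  Word 9: 'lamp'
Total words: 9

9
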